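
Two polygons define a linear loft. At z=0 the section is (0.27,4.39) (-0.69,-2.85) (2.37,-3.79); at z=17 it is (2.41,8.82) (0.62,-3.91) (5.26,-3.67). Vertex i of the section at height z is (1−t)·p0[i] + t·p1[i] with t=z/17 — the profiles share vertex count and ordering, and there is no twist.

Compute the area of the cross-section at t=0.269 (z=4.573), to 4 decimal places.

Area at t=0.269: 15.5575

Cross-section at t=0.269: each vertex is (1-t)·p0[i] + t·p1[i].
  v1: (1-0.269)·(0.27,4.39) + 0.269·(2.41,8.82) = (0.8457,5.5817)
  v2: (1-0.269)·(-0.69,-2.85) + 0.269·(0.62,-3.91) = (-0.3376,-3.1351)
  v3: (1-0.269)·(2.37,-3.79) + 0.269·(5.26,-3.67) = (3.1474,-3.7577)
Shoelace sum Σ(x_i·y_{i+1} − x_{i+1}·y_i):
  i=1: 0.8457·-3.1351 − -0.3376·5.5817 = -0.7668 (running -0.7668)
  i=2: -0.3376·-3.7577 − 3.1474·-3.1351 = +11.1362 (running +10.3694)
  i=3: 3.1474·5.5817 − 0.8457·-3.7577 = +20.7456 (running +31.1149)
Area = |Σ|/2 = |31.1149|/2 = 15.5575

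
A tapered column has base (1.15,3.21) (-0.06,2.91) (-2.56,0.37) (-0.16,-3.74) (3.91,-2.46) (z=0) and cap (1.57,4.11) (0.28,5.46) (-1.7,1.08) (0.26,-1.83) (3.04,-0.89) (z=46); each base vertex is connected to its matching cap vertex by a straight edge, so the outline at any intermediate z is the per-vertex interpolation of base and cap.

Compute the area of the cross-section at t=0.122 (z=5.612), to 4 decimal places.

Area at t=0.122: 24.7149

Cross-section at t=0.122: each vertex is (1-t)·p0[i] + t·p1[i].
  v1: (1-0.122)·(1.15,3.21) + 0.122·(1.57,4.11) = (1.2012,3.3198)
  v2: (1-0.122)·(-0.06,2.91) + 0.122·(0.28,5.46) = (-0.0185,3.2211)
  v3: (1-0.122)·(-2.56,0.37) + 0.122·(-1.7,1.08) = (-2.4551,0.4566)
  v4: (1-0.122)·(-0.16,-3.74) + 0.122·(0.26,-1.83) = (-0.1088,-3.5070)
  v5: (1-0.122)·(3.91,-2.46) + 0.122·(3.04,-0.89) = (3.8039,-2.2685)
Shoelace sum Σ(x_i·y_{i+1} − x_{i+1}·y_i):
  i=1: 1.2012·3.2211 − -0.0185·3.3198 = +3.9308 (running +3.9308)
  i=2: -0.0185·0.4566 − -2.4551·3.2211 = +7.8996 (running +11.8304)
  i=3: -2.4551·-3.5070 − -0.1088·0.4566 = +8.6596 (running +20.4900)
  i=4: -0.1088·-2.2685 − 3.8039·-3.5070 = +13.5868 (running +34.0768)
  i=5: 3.8039·3.3198 − 1.2012·-2.2685 = +15.3530 (running +49.4298)
Area = |Σ|/2 = |49.4298|/2 = 24.7149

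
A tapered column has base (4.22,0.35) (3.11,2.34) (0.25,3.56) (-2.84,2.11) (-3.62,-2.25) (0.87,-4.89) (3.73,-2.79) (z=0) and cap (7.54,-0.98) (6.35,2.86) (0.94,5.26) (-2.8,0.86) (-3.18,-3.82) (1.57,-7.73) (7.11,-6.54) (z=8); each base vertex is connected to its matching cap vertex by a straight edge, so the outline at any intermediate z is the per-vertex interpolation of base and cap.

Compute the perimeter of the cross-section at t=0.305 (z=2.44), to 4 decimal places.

Perimeter at t=0.305: 28.8004

Cross-section at t=0.305: each vertex is (1-t)·p0[i] + t·p1[i].
  v1: (1-0.305)·(4.22,0.35) + 0.305·(7.54,-0.98) = (5.2326,-0.0557)
  v2: (1-0.305)·(3.11,2.34) + 0.305·(6.35,2.86) = (4.0982,2.4986)
  v3: (1-0.305)·(0.25,3.56) + 0.305·(0.94,5.26) = (0.4604,4.0785)
  v4: (1-0.305)·(-2.84,2.11) + 0.305·(-2.8,0.86) = (-2.8278,1.7288)
  v5: (1-0.305)·(-3.62,-2.25) + 0.305·(-3.18,-3.82) = (-3.4858,-2.7289)
  v6: (1-0.305)·(0.87,-4.89) + 0.305·(1.57,-7.73) = (1.0835,-5.7562)
  v7: (1-0.305)·(3.73,-2.79) + 0.305·(7.11,-6.54) = (4.7609,-3.9337)
Perimeter = Σ |v_{i+1} − v_i|:
  edge 1→2: √(-1.1344² + 2.5543²) = 2.7948 (running 2.7948)
  edge 2→3: √(-3.6378² + 1.5799²) = 3.9660 (running 6.7608)
  edge 3→4: √(-3.2882² + -2.3498²) = 4.0415 (running 10.8024)
  edge 4→5: √(-0.6580² + -4.4576²) = 4.5059 (running 15.3083)
  edge 5→6: √(4.5693² + -3.0273²) = 5.4812 (running 20.7895)
  edge 6→7: √(3.6774² + 1.8224²) = 4.1042 (running 24.8937)
  edge 7→1: √(0.4717² + 3.8781²) = 3.9067 (running 28.8004)
Perimeter = 28.8004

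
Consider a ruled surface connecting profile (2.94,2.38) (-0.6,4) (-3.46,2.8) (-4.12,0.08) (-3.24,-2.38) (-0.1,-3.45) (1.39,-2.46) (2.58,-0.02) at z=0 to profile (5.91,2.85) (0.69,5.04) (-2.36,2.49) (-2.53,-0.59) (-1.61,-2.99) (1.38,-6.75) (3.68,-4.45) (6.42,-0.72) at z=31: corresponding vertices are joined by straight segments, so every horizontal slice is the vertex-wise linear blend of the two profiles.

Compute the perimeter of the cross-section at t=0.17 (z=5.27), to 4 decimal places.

Cross-section at t=0.17: each vertex is (1-t)·p0[i] + t·p1[i].
  v1: (1-0.17)·(2.94,2.38) + 0.17·(5.91,2.85) = (3.4449,2.4599)
  v2: (1-0.17)·(-0.6,4) + 0.17·(0.69,5.04) = (-0.3807,4.1768)
  v3: (1-0.17)·(-3.46,2.8) + 0.17·(-2.36,2.49) = (-3.2730,2.7473)
  v4: (1-0.17)·(-4.12,0.08) + 0.17·(-2.53,-0.59) = (-3.8497,-0.0339)
  v5: (1-0.17)·(-3.24,-2.38) + 0.17·(-1.61,-2.99) = (-2.9629,-2.4837)
  v6: (1-0.17)·(-0.1,-3.45) + 0.17·(1.38,-6.75) = (0.1516,-4.0110)
  v7: (1-0.17)·(1.39,-2.46) + 0.17·(3.68,-4.45) = (1.7793,-2.7983)
  v8: (1-0.17)·(2.58,-0.02) + 0.17·(6.42,-0.72) = (3.2328,-0.1390)
Perimeter = Σ |v_{i+1} − v_i|:
  edge 1→2: √(-3.8256² + 1.7169²) = 4.1932 (running 4.1932)
  edge 2→3: √(-2.8923² + -1.4295²) = 3.2263 (running 7.4195)
  edge 3→4: √(-0.5767² + -2.7812²) = 2.8404 (running 10.2598)
  edge 4→5: √(0.8868² + -2.4498²) = 2.6054 (running 12.8652)
  edge 5→6: √(3.1145² + -1.5273²) = 3.4688 (running 16.3340)
  edge 6→7: √(1.6277² + 1.2127²) = 2.0298 (running 18.3638)
  edge 7→8: √(1.4535² + 2.6593²) = 3.0306 (running 21.3944)
  edge 8→1: √(0.2121² + 2.5989²) = 2.6075 (running 24.0020)
Perimeter = 24.0020

Perimeter at t=0.17: 24.0020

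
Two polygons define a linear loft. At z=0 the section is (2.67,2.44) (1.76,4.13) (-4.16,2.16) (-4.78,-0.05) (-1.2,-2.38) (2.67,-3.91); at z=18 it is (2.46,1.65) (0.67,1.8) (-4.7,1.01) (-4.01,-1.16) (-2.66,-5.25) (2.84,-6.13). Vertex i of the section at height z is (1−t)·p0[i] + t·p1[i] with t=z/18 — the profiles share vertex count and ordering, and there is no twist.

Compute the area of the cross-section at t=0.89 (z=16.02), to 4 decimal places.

Cross-section at t=0.89: each vertex is (1-t)·p0[i] + t·p1[i].
  v1: (1-0.89)·(2.67,2.44) + 0.89·(2.46,1.65) = (2.4831,1.7369)
  v2: (1-0.89)·(1.76,4.13) + 0.89·(0.67,1.8) = (0.7899,2.0563)
  v3: (1-0.89)·(-4.16,2.16) + 0.89·(-4.7,1.01) = (-4.6406,1.1365)
  v4: (1-0.89)·(-4.78,-0.05) + 0.89·(-4.01,-1.16) = (-4.0947,-1.0379)
  v5: (1-0.89)·(-1.2,-2.38) + 0.89·(-2.66,-5.25) = (-2.4994,-4.9343)
  v6: (1-0.89)·(2.67,-3.91) + 0.89·(2.84,-6.13) = (2.8213,-5.8858)
Shoelace sum Σ(x_i·y_{i+1} − x_{i+1}·y_i):
  i=1: 2.4831·2.0563 − 0.7899·1.7369 = +3.7340 (running +3.7340)
  i=2: 0.7899·1.1365 − -4.6406·2.0563 = +10.4402 (running +14.1742)
  i=3: -4.6406·-1.0379 − -4.0947·1.1365 = +9.4701 (running +23.6443)
  i=4: -4.0947·-4.9343 − -2.4994·-1.0379 = +17.6104 (running +41.2547)
  i=5: -2.4994·-5.8858 − 2.8213·-4.9343 = +28.6321 (running +69.8868)
  i=6: 2.8213·1.7369 − 2.4831·-5.8858 = +19.5153 (running +89.4021)
Area = |Σ|/2 = |89.4021|/2 = 44.7011

Area at t=0.89: 44.7011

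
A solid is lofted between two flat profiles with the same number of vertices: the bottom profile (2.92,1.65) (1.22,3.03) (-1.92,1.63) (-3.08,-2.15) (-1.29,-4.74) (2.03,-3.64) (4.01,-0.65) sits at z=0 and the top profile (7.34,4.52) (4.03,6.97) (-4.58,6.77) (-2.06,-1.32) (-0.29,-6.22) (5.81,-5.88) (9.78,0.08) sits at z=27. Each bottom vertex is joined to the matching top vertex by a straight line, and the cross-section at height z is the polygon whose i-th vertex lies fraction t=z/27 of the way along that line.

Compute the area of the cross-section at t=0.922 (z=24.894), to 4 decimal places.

Cross-section at t=0.922: each vertex is (1-t)·p0[i] + t·p1[i].
  v1: (1-0.922)·(2.92,1.65) + 0.922·(7.34,4.52) = (6.9952,4.2961)
  v2: (1-0.922)·(1.22,3.03) + 0.922·(4.03,6.97) = (3.8108,6.6627)
  v3: (1-0.922)·(-1.92,1.63) + 0.922·(-4.58,6.77) = (-4.3725,6.3691)
  v4: (1-0.922)·(-3.08,-2.15) + 0.922·(-2.06,-1.32) = (-2.1396,-1.3847)
  v5: (1-0.922)·(-1.29,-4.74) + 0.922·(-0.29,-6.22) = (-0.3680,-6.1046)
  v6: (1-0.922)·(2.03,-3.64) + 0.922·(5.81,-5.88) = (5.5152,-5.7053)
  v7: (1-0.922)·(4.01,-0.65) + 0.922·(9.78,0.08) = (9.3299,0.0231)
Shoelace sum Σ(x_i·y_{i+1} − x_{i+1}·y_i):
  i=1: 6.9952·6.6627 − 3.8108·4.2961 = +30.2352 (running +30.2352)
  i=2: 3.8108·6.3691 − -4.3725·6.6627 = +53.4041 (running +83.6393)
  i=3: -4.3725·-1.3847 − -2.1396·6.3691 = +19.6818 (running +103.3212)
  i=4: -2.1396·-6.1046 − -0.3680·-1.3847 = +12.5515 (running +115.8727)
  i=5: -0.3680·-5.7053 − 5.5152·-6.1046 = +35.7672 (running +151.6398)
  i=6: 5.5152·0.0231 − 9.3299·-5.7053 = +53.3571 (running +204.9969)
  i=7: 9.3299·4.2961 − 6.9952·0.0231 = +39.9214 (running +244.9184)
Area = |Σ|/2 = |244.9184|/2 = 122.4592

Area at t=0.922: 122.4592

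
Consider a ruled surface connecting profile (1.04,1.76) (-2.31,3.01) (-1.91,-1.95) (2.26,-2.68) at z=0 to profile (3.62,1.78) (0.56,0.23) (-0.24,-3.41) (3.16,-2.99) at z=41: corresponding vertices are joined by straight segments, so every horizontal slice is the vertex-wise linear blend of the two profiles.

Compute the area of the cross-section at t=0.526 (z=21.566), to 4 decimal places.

Area at t=0.526: 15.4579

Cross-section at t=0.526: each vertex is (1-t)·p0[i] + t·p1[i].
  v1: (1-0.526)·(1.04,1.76) + 0.526·(3.62,1.78) = (2.3971,1.7705)
  v2: (1-0.526)·(-2.31,3.01) + 0.526·(0.56,0.23) = (-0.8004,1.5477)
  v3: (1-0.526)·(-1.91,-1.95) + 0.526·(-0.24,-3.41) = (-1.0316,-2.7180)
  v4: (1-0.526)·(2.26,-2.68) + 0.526·(3.16,-2.99) = (2.7334,-2.8431)
Shoelace sum Σ(x_i·y_{i+1} − x_{i+1}·y_i):
  i=1: 2.3971·1.5477 − -0.8004·1.7705 = +5.1271 (running +5.1271)
  i=2: -0.8004·-2.7180 − -1.0316·1.5477 = +3.7720 (running +8.8991)
  i=3: -1.0316·-2.8431 − 2.7334·-2.7180 = +10.3621 (running +19.2612)
  i=4: 2.7334·1.7705 − 2.3971·-2.8431 = +11.6546 (running +30.9158)
Area = |Σ|/2 = |30.9158|/2 = 15.4579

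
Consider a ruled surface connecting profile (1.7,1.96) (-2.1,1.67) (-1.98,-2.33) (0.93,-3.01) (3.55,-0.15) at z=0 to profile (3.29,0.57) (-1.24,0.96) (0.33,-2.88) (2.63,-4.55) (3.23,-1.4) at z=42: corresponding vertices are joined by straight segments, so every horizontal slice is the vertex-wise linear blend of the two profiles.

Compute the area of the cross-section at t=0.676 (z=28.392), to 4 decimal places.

Cross-section at t=0.676: each vertex is (1-t)·p0[i] + t·p1[i].
  v1: (1-0.676)·(1.7,1.96) + 0.676·(3.29,0.57) = (2.7748,1.0204)
  v2: (1-0.676)·(-2.1,1.67) + 0.676·(-1.24,0.96) = (-1.5186,1.1900)
  v3: (1-0.676)·(-1.98,-2.33) + 0.676·(0.33,-2.88) = (-0.4184,-2.7018)
  v4: (1-0.676)·(0.93,-3.01) + 0.676·(2.63,-4.55) = (2.0792,-4.0510)
  v5: (1-0.676)·(3.55,-0.15) + 0.676·(3.23,-1.4) = (3.3337,-0.9950)
Shoelace sum Σ(x_i·y_{i+1} − x_{i+1}·y_i):
  i=1: 2.7748·1.1900 − -1.5186·1.0204 = +4.8517 (running +4.8517)
  i=2: -1.5186·-2.7018 − -0.4184·1.1900 = +4.6010 (running +9.4528)
  i=3: -0.4184·-4.0510 − 2.0792·-2.7018 = +7.3127 (running +16.7655)
  i=4: 2.0792·-0.9950 − 3.3337·-4.0510 = +11.4361 (running +28.2015)
  i=5: 3.3337·1.0204 − 2.7748·-0.9950 = +6.1625 (running +34.3640)
Area = |Σ|/2 = |34.3640|/2 = 17.1820

Area at t=0.676: 17.1820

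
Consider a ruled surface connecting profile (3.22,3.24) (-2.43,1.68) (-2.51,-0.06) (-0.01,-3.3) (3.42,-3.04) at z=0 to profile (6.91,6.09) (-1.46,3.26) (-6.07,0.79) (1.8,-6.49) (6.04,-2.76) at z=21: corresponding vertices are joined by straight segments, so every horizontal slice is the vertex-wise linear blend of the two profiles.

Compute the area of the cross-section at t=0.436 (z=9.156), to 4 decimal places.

Area at t=0.436: 50.9585

Cross-section at t=0.436: each vertex is (1-t)·p0[i] + t·p1[i].
  v1: (1-0.436)·(3.22,3.24) + 0.436·(6.91,6.09) = (4.8288,4.4826)
  v2: (1-0.436)·(-2.43,1.68) + 0.436·(-1.46,3.26) = (-2.0071,2.3689)
  v3: (1-0.436)·(-2.51,-0.06) + 0.436·(-6.07,0.79) = (-4.0622,0.3106)
  v4: (1-0.436)·(-0.01,-3.3) + 0.436·(1.8,-6.49) = (0.7792,-4.6908)
  v5: (1-0.436)·(3.42,-3.04) + 0.436·(6.04,-2.76) = (4.5623,-2.9179)
Shoelace sum Σ(x_i·y_{i+1} − x_{i+1}·y_i):
  i=1: 4.8288·2.3689 − -2.0071·4.4826 = +20.4359 (running +20.4359)
  i=2: -2.0071·0.3106 − -4.0622·2.3689 = +8.9994 (running +29.4352)
  i=3: -4.0622·-4.6908 − 0.7792·0.3106 = +18.8129 (running +48.2482)
  i=4: 0.7792·-2.9179 − 4.5623·-4.6908 = +19.1276 (running +67.3758)
  i=5: 4.5623·4.4826 − 4.8288·-2.9179 = +34.5412 (running +101.9170)
Area = |Σ|/2 = |101.9170|/2 = 50.9585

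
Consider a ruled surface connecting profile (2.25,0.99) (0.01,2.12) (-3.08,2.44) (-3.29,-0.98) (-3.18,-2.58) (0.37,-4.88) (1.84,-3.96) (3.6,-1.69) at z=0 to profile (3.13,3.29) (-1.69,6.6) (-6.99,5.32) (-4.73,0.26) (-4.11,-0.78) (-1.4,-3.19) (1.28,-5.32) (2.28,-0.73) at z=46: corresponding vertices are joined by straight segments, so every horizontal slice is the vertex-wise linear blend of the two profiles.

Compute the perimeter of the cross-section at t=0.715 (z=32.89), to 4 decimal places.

Cross-section at t=0.715: each vertex is (1-t)·p0[i] + t·p1[i].
  v1: (1-0.715)·(2.25,0.99) + 0.715·(3.13,3.29) = (2.8792,2.6345)
  v2: (1-0.715)·(0.01,2.12) + 0.715·(-1.69,6.6) = (-1.2055,5.3232)
  v3: (1-0.715)·(-3.08,2.44) + 0.715·(-6.99,5.32) = (-5.8757,4.4992)
  v4: (1-0.715)·(-3.29,-0.98) + 0.715·(-4.73,0.26) = (-4.3196,-0.0934)
  v5: (1-0.715)·(-3.18,-2.58) + 0.715·(-4.11,-0.78) = (-3.8449,-1.2930)
  v6: (1-0.715)·(0.37,-4.88) + 0.715·(-1.4,-3.19) = (-0.8955,-3.6717)
  v7: (1-0.715)·(1.84,-3.96) + 0.715·(1.28,-5.32) = (1.4396,-4.9324)
  v8: (1-0.715)·(3.6,-1.69) + 0.715·(2.28,-0.73) = (2.6562,-1.0036)
Perimeter = Σ |v_{i+1} − v_i|:
  edge 1→2: √(-4.0847² + 2.6887²) = 4.8902 (running 4.8902)
  edge 2→3: √(-4.6702² + -0.8240²) = 4.7423 (running 9.6325)
  edge 3→4: √(1.5560² + -4.5926²) = 4.8490 (running 14.4815)
  edge 4→5: √(0.4747² + -1.1996²) = 1.2901 (running 15.7716)
  edge 5→6: √(2.9494² + -2.3786²) = 3.7891 (running 19.5607)
  edge 6→7: √(2.3351² + -1.2607²) = 2.6538 (running 22.2144)
  edge 7→8: √(1.2166² + 3.9288²) = 4.1129 (running 26.3273)
  edge 8→1: √(0.2230² + 3.6381²) = 3.6449 (running 29.9722)
Perimeter = 29.9722

Perimeter at t=0.715: 29.9722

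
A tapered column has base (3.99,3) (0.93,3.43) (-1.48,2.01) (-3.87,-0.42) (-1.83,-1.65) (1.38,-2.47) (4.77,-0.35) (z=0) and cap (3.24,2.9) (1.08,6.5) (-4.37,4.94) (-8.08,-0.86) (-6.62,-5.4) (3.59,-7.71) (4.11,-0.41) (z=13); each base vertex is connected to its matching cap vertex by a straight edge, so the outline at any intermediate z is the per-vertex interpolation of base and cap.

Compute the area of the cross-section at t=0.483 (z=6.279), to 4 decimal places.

Cross-section at t=0.483: each vertex is (1-t)·p0[i] + t·p1[i].
  v1: (1-0.483)·(3.99,3) + 0.483·(3.24,2.9) = (3.6278,2.9517)
  v2: (1-0.483)·(0.93,3.43) + 0.483·(1.08,6.5) = (1.0025,4.9128)
  v3: (1-0.483)·(-1.48,2.01) + 0.483·(-4.37,4.94) = (-2.8759,3.4252)
  v4: (1-0.483)·(-3.87,-0.42) + 0.483·(-8.08,-0.86) = (-5.9034,-0.6325)
  v5: (1-0.483)·(-1.83,-1.65) + 0.483·(-6.62,-5.4) = (-4.1436,-3.4613)
  v6: (1-0.483)·(1.38,-2.47) + 0.483·(3.59,-7.71) = (2.4474,-5.0009)
  v7: (1-0.483)·(4.77,-0.35) + 0.483·(4.11,-0.41) = (4.4512,-0.3790)
Shoelace sum Σ(x_i·y_{i+1} − x_{i+1}·y_i):
  i=1: 3.6278·4.9128 − 1.0025·2.9517 = +14.8635 (running +14.8635)
  i=2: 1.0025·3.4252 − -2.8759·4.9128 = +17.5622 (running +32.4257)
  i=3: -2.8759·-0.6325 − -5.9034·3.4252 = +22.0394 (running +54.4651)
  i=4: -5.9034·-3.4613 − -4.1436·-0.6325 = +17.8124 (running +72.2775)
  i=5: -4.1436·-5.0009 − 2.4474·-3.4613 = +29.1928 (running +101.4703)
  i=6: 2.4474·-0.3790 − 4.4512·-5.0009 = +21.3327 (running +122.8030)
  i=7: 4.4512·2.9517 − 3.6278·-0.3790 = +14.5135 (running +137.3165)
Area = |Σ|/2 = |137.3165|/2 = 68.6582

Area at t=0.483: 68.6582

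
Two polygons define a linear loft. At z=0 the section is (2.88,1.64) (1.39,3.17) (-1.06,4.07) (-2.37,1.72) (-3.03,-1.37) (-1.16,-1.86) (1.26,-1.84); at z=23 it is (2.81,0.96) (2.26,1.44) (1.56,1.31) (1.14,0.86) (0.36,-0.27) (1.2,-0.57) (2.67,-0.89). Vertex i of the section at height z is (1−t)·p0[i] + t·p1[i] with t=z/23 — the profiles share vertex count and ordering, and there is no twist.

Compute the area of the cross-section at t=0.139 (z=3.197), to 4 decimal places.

Cross-section at t=0.139: each vertex is (1-t)·p0[i] + t·p1[i].
  v1: (1-0.139)·(2.88,1.64) + 0.139·(2.81,0.96) = (2.8703,1.5455)
  v2: (1-0.139)·(1.39,3.17) + 0.139·(2.26,1.44) = (1.5109,2.9295)
  v3: (1-0.139)·(-1.06,4.07) + 0.139·(1.56,1.31) = (-0.6958,3.6864)
  v4: (1-0.139)·(-2.37,1.72) + 0.139·(1.14,0.86) = (-1.8821,1.6005)
  v5: (1-0.139)·(-3.03,-1.37) + 0.139·(0.36,-0.27) = (-2.5588,-1.2171)
  v6: (1-0.139)·(-1.16,-1.86) + 0.139·(1.2,-0.57) = (-0.8320,-1.6807)
  v7: (1-0.139)·(1.26,-1.84) + 0.139·(2.67,-0.89) = (1.4560,-1.7080)
Shoelace sum Σ(x_i·y_{i+1} − x_{i+1}·y_i):
  i=1: 2.8703·2.9295 − 1.5109·1.5455 = +6.0734 (running +6.0734)
  i=2: 1.5109·3.6864 − -0.6958·2.9295 = +7.6083 (running +13.6817)
  i=3: -0.6958·1.6005 − -1.8821·3.6864 = +5.8245 (running +19.5062)
  i=4: -1.8821·-1.2171 − -2.5588·1.6005 = +6.3860 (running +25.8921)
  i=5: -2.5588·-1.6807 − -0.8320·-1.2171 = +3.2880 (running +29.1801)
  i=6: -0.8320·-1.7080 − 1.4560·-1.6807 = +3.8680 (running +33.0481)
  i=7: 1.4560·1.5455 − 2.8703·-1.7080 = +7.1525 (running +40.2006)
Area = |Σ|/2 = |40.2006|/2 = 20.1003

Area at t=0.139: 20.1003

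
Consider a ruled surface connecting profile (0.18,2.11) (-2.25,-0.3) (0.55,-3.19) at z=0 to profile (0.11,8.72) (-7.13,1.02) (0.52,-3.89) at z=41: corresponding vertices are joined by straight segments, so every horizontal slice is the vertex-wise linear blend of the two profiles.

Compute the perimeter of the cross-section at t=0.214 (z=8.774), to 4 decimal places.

Perimeter at t=0.214: 16.9020

Cross-section at t=0.214: each vertex is (1-t)·p0[i] + t·p1[i].
  v1: (1-0.214)·(0.18,2.11) + 0.214·(0.11,8.72) = (0.1650,3.5245)
  v2: (1-0.214)·(-2.25,-0.3) + 0.214·(-7.13,1.02) = (-3.2943,-0.0175)
  v3: (1-0.214)·(0.55,-3.19) + 0.214·(0.52,-3.89) = (0.5436,-3.3398)
Perimeter = Σ |v_{i+1} − v_i|:
  edge 1→2: √(-3.4593² + -3.5421²) = 4.9511 (running 4.9511)
  edge 2→3: √(3.8379² + -3.3223²) = 5.0761 (running 10.0272)
  edge 3→1: √(-0.3786² + 6.8643²) = 6.8748 (running 16.9020)
Perimeter = 16.9020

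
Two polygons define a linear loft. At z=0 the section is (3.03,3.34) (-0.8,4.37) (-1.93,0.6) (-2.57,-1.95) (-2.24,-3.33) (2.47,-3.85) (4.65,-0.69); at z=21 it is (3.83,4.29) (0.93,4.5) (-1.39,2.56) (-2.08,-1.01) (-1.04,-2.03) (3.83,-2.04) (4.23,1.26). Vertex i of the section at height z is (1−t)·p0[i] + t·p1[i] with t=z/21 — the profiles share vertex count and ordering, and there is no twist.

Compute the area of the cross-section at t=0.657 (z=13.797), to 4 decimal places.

Area at t=0.657: 36.5951

Cross-section at t=0.657: each vertex is (1-t)·p0[i] + t·p1[i].
  v1: (1-0.657)·(3.03,3.34) + 0.657·(3.83,4.29) = (3.5556,3.9642)
  v2: (1-0.657)·(-0.8,4.37) + 0.657·(0.93,4.5) = (0.3366,4.4554)
  v3: (1-0.657)·(-1.93,0.6) + 0.657·(-1.39,2.56) = (-1.5752,1.8877)
  v4: (1-0.657)·(-2.57,-1.95) + 0.657·(-2.08,-1.01) = (-2.2481,-1.3324)
  v5: (1-0.657)·(-2.24,-3.33) + 0.657·(-1.04,-2.03) = (-1.4516,-2.4759)
  v6: (1-0.657)·(2.47,-3.85) + 0.657·(3.83,-2.04) = (3.3635,-2.6608)
  v7: (1-0.657)·(4.65,-0.69) + 0.657·(4.23,1.26) = (4.3741,0.5912)
Shoelace sum Σ(x_i·y_{i+1} − x_{i+1}·y_i):
  i=1: 3.5556·4.4554 − 0.3366·3.9642 = +14.5073 (running +14.5073)
  i=2: 0.3366·1.8877 − -1.5752·4.4554 = +7.6537 (running +22.1610)
  i=3: -1.5752·-1.3324 − -2.2481·1.8877 = +6.3426 (running +28.5035)
  i=4: -2.2481·-2.4759 − -1.4516·-1.3324 = +3.6319 (running +32.1354)
  i=5: -1.4516·-2.6608 − 3.3635·-2.4759 = +12.1902 (running +44.3256)
  i=6: 3.3635·0.5912 − 4.3741·-2.6608 = +13.6270 (running +57.9526)
  i=7: 4.3741·3.9642 − 3.5556·0.5912 = +15.2375 (running +73.1901)
Area = |Σ|/2 = |73.1901|/2 = 36.5951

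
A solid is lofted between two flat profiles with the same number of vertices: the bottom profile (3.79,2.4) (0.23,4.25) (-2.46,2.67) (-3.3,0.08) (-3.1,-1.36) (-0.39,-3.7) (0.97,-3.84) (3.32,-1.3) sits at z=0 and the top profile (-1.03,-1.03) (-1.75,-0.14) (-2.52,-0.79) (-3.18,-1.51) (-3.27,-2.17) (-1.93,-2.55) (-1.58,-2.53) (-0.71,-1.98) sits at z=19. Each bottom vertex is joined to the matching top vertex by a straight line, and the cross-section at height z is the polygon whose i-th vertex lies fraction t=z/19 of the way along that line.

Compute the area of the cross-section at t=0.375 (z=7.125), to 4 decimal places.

Area at t=0.375: 22.0870

Cross-section at t=0.375: each vertex is (1-t)·p0[i] + t·p1[i].
  v1: (1-0.375)·(3.79,2.4) + 0.375·(-1.03,-1.03) = (1.9825,1.1138)
  v2: (1-0.375)·(0.23,4.25) + 0.375·(-1.75,-0.14) = (-0.5125,2.6037)
  v3: (1-0.375)·(-2.46,2.67) + 0.375·(-2.52,-0.79) = (-2.4825,1.3725)
  v4: (1-0.375)·(-3.3,0.08) + 0.375·(-3.18,-1.51) = (-3.2550,-0.5162)
  v5: (1-0.375)·(-3.1,-1.36) + 0.375·(-3.27,-2.17) = (-3.1638,-1.6638)
  v6: (1-0.375)·(-0.39,-3.7) + 0.375·(-1.93,-2.55) = (-0.9675,-3.2687)
  v7: (1-0.375)·(0.97,-3.84) + 0.375·(-1.58,-2.53) = (0.0137,-3.3487)
  v8: (1-0.375)·(3.32,-1.3) + 0.375·(-0.71,-1.98) = (1.8087,-1.5550)
Shoelace sum Σ(x_i·y_{i+1} − x_{i+1}·y_i):
  i=1: 1.9825·2.6037 − -0.5125·1.1138 = +5.7327 (running +5.7327)
  i=2: -0.5125·1.3725 − -2.4825·2.6037 = +5.7604 (running +11.4931)
  i=3: -2.4825·-0.5162 − -3.2550·1.3725 = +5.7491 (running +17.2422)
  i=4: -3.2550·-1.6638 − -3.1638·-0.5162 = +3.7822 (running +21.0244)
  i=5: -3.1638·-3.2687 − -0.9675·-1.6638 = +8.7318 (running +29.7563)
  i=6: -0.9675·-3.3487 − 0.0137·-3.2687 = +3.2849 (running +33.0411)
  i=7: 0.0137·-1.5550 − 1.8087·-3.3487 = +6.0357 (running +39.0768)
  i=8: 1.8087·1.1138 − 1.9825·-1.5550 = +5.0973 (running +44.1741)
Area = |Σ|/2 = |44.1741|/2 = 22.0870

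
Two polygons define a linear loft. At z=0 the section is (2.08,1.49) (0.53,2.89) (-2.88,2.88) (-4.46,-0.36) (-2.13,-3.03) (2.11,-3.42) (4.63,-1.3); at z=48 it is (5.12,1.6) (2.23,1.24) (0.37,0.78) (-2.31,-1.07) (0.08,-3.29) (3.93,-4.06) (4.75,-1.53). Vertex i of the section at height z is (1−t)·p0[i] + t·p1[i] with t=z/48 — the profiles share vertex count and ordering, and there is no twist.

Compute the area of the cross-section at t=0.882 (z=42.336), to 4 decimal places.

Area at t=0.882: 28.6643

Cross-section at t=0.882: each vertex is (1-t)·p0[i] + t·p1[i].
  v1: (1-0.882)·(2.08,1.49) + 0.882·(5.12,1.6) = (4.7613,1.5870)
  v2: (1-0.882)·(0.53,2.89) + 0.882·(2.23,1.24) = (2.0294,1.4347)
  v3: (1-0.882)·(-2.88,2.88) + 0.882·(0.37,0.78) = (-0.0135,1.0278)
  v4: (1-0.882)·(-4.46,-0.36) + 0.882·(-2.31,-1.07) = (-2.5637,-0.9862)
  v5: (1-0.882)·(-2.13,-3.03) + 0.882·(0.08,-3.29) = (-0.1808,-3.2593)
  v6: (1-0.882)·(2.11,-3.42) + 0.882·(3.93,-4.06) = (3.7152,-3.9845)
  v7: (1-0.882)·(4.63,-1.3) + 0.882·(4.75,-1.53) = (4.7358,-1.5029)
Shoelace sum Σ(x_i·y_{i+1} − x_{i+1}·y_i):
  i=1: 4.7613·1.4347 − 2.0294·1.5870 = +3.6103 (running +3.6103)
  i=2: 2.0294·1.0278 − -0.0135·1.4347 = +2.1052 (running +5.7155)
  i=3: -0.0135·-0.9862 − -2.5637·1.0278 = +2.6483 (running +8.3638)
  i=4: -2.5637·-3.2593 − -0.1808·-0.9862 = +8.1776 (running +16.5414)
  i=5: -0.1808·-3.9845 − 3.7152·-3.2593 = +12.8295 (running +29.3709)
  i=6: 3.7152·-1.5029 − 4.7358·-3.9845 = +13.2864 (running +42.6573)
  i=7: 4.7358·1.5870 − 4.7613·-1.5029 = +14.6714 (running +57.3287)
Area = |Σ|/2 = |57.3287|/2 = 28.6643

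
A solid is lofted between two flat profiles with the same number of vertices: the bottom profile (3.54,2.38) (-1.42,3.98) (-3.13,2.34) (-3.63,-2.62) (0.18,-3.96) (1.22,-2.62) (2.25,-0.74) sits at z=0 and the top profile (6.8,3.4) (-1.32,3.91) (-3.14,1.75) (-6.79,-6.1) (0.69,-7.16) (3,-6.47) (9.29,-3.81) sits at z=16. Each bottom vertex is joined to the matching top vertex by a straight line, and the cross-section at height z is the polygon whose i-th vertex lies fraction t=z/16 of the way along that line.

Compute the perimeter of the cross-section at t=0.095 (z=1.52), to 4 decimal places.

Perimeter at t=0.095: 25.3746

Cross-section at t=0.095: each vertex is (1-t)·p0[i] + t·p1[i].
  v1: (1-0.095)·(3.54,2.38) + 0.095·(6.8,3.4) = (3.8497,2.4769)
  v2: (1-0.095)·(-1.42,3.98) + 0.095·(-1.32,3.91) = (-1.4105,3.9733)
  v3: (1-0.095)·(-3.13,2.34) + 0.095·(-3.14,1.75) = (-3.1310,2.2839)
  v4: (1-0.095)·(-3.63,-2.62) + 0.095·(-6.79,-6.1) = (-3.9302,-2.9506)
  v5: (1-0.095)·(0.18,-3.96) + 0.095·(0.69,-7.16) = (0.2284,-4.2640)
  v6: (1-0.095)·(1.22,-2.62) + 0.095·(3,-6.47) = (1.3891,-2.9858)
  v7: (1-0.095)·(2.25,-0.74) + 0.095·(9.29,-3.81) = (2.9188,-1.0316)
Perimeter = Σ |v_{i+1} − v_i|:
  edge 1→2: √(-5.2602² + 1.4964²) = 5.4689 (running 5.4689)
  edge 2→3: √(-1.7205² + -1.6894²) = 2.4112 (running 7.8801)
  edge 3→4: √(-0.7992² + -5.2346²) = 5.2952 (running 13.1754)
  edge 4→5: √(4.1586² + -1.3134²) = 4.3611 (running 17.5365)
  edge 5→6: √(1.1606² + 1.2782²) = 1.7266 (running 19.2631)
  edge 6→7: √(1.5297² + 1.9541²) = 2.4816 (running 21.7447)
  edge 7→1: √(0.9309² + 3.5086²) = 3.6299 (running 25.3746)
Perimeter = 25.3746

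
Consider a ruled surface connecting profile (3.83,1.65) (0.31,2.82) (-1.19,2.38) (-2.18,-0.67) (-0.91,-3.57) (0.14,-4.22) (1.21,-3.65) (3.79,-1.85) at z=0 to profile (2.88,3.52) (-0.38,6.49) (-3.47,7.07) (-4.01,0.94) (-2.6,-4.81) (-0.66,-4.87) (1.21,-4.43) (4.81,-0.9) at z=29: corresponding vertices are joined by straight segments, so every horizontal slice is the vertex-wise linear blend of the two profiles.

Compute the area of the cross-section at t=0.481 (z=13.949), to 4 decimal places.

Area at t=0.481: 48.6000

Cross-section at t=0.481: each vertex is (1-t)·p0[i] + t·p1[i].
  v1: (1-0.481)·(3.83,1.65) + 0.481·(2.88,3.52) = (3.3731,2.5495)
  v2: (1-0.481)·(0.31,2.82) + 0.481·(-0.38,6.49) = (-0.0219,4.5853)
  v3: (1-0.481)·(-1.19,2.38) + 0.481·(-3.47,7.07) = (-2.2867,4.6359)
  v4: (1-0.481)·(-2.18,-0.67) + 0.481·(-4.01,0.94) = (-3.0602,0.1044)
  v5: (1-0.481)·(-0.91,-3.57) + 0.481·(-2.6,-4.81) = (-1.7229,-4.1664)
  v6: (1-0.481)·(0.14,-4.22) + 0.481·(-0.66,-4.87) = (-0.2448,-4.5327)
  v7: (1-0.481)·(1.21,-3.65) + 0.481·(1.21,-4.43) = (1.2100,-4.0252)
  v8: (1-0.481)·(3.79,-1.85) + 0.481·(4.81,-0.9) = (4.2806,-1.3931)
Shoelace sum Σ(x_i·y_{i+1} − x_{i+1}·y_i):
  i=1: 3.3731·4.5853 − -0.0219·2.5495 = +15.5222 (running +15.5222)
  i=2: -0.0219·4.6359 − -2.2867·4.5853 = +10.3836 (running +25.9057)
  i=3: -2.2867·0.1044 − -3.0602·4.6359 = +13.9481 (running +39.8539)
  i=4: -3.0602·-4.1664 − -1.7229·0.1044 = +12.9302 (running +52.7840)
  i=5: -1.7229·-4.5327 − -0.2448·-4.1664 = +6.7893 (running +59.5733)
  i=6: -0.2448·-4.0252 − 1.2100·-4.5327 = +6.4699 (running +66.0432)
  i=7: 1.2100·-1.3931 − 4.2806·-4.0252 = +15.5447 (running +81.5879)
  i=8: 4.2806·2.5495 − 3.3731·-1.3931 = +15.6121 (running +97.2000)
Area = |Σ|/2 = |97.2000|/2 = 48.6000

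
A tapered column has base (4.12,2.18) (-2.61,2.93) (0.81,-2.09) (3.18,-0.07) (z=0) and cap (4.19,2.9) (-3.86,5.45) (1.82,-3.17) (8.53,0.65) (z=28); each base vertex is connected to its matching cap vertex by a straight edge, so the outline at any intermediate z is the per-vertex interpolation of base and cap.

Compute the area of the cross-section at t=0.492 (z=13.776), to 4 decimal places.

Cross-section at t=0.492: each vertex is (1-t)·p0[i] + t·p1[i].
  v1: (1-0.492)·(4.12,2.18) + 0.492·(4.19,2.9) = (4.1544,2.5342)
  v2: (1-0.492)·(-2.61,2.93) + 0.492·(-3.86,5.45) = (-3.2250,4.1698)
  v3: (1-0.492)·(0.81,-2.09) + 0.492·(1.82,-3.17) = (1.3069,-2.6214)
  v4: (1-0.492)·(3.18,-0.07) + 0.492·(8.53,0.65) = (5.8122,0.2842)
Shoelace sum Σ(x_i·y_{i+1} − x_{i+1}·y_i):
  i=1: 4.1544·4.1698 − -3.2250·2.5342 = +25.4963 (running +25.4963)
  i=2: -3.2250·-2.6214 − 1.3069·4.1698 = +3.0042 (running +28.5005)
  i=3: 1.3069·0.2842 − 5.8122·-2.6214 = +15.6073 (running +44.1079)
  i=4: 5.8122·2.5342 − 4.1544·0.2842 = +13.5487 (running +57.6565)
Area = |Σ|/2 = |57.6565|/2 = 28.8283

Area at t=0.492: 28.8283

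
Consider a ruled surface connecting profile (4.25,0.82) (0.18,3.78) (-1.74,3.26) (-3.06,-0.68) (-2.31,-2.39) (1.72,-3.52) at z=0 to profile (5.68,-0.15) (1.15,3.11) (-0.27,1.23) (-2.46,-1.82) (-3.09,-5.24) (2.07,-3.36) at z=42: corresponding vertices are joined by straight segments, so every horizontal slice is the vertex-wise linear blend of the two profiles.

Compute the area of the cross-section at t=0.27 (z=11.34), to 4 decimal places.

Area at t=0.27: 34.9758

Cross-section at t=0.27: each vertex is (1-t)·p0[i] + t·p1[i].
  v1: (1-0.27)·(4.25,0.82) + 0.27·(5.68,-0.15) = (4.6361,0.5581)
  v2: (1-0.27)·(0.18,3.78) + 0.27·(1.15,3.11) = (0.4419,3.5991)
  v3: (1-0.27)·(-1.74,3.26) + 0.27·(-0.27,1.23) = (-1.3431,2.7119)
  v4: (1-0.27)·(-3.06,-0.68) + 0.27·(-2.46,-1.82) = (-2.8980,-0.9878)
  v5: (1-0.27)·(-2.31,-2.39) + 0.27·(-3.09,-5.24) = (-2.5206,-3.1595)
  v6: (1-0.27)·(1.72,-3.52) + 0.27·(2.07,-3.36) = (1.8145,-3.4768)
Shoelace sum Σ(x_i·y_{i+1} − x_{i+1}·y_i):
  i=1: 4.6361·3.5991 − 0.4419·0.5581 = +16.4392 (running +16.4392)
  i=2: 0.4419·2.7119 − -1.3431·3.5991 = +6.0323 (running +22.4715)
  i=3: -1.3431·-0.9878 − -2.8980·2.7119 = +9.1858 (running +31.6573)
  i=4: -2.8980·-3.1595 − -2.5206·-0.9878 = +6.6664 (running +38.3237)
  i=5: -2.5206·-3.4768 − 1.8145·-3.1595 = +14.4965 (running +52.8202)
  i=6: 1.8145·0.5581 − 4.6361·-3.4768 = +17.1315 (running +69.9517)
Area = |Σ|/2 = |69.9517|/2 = 34.9758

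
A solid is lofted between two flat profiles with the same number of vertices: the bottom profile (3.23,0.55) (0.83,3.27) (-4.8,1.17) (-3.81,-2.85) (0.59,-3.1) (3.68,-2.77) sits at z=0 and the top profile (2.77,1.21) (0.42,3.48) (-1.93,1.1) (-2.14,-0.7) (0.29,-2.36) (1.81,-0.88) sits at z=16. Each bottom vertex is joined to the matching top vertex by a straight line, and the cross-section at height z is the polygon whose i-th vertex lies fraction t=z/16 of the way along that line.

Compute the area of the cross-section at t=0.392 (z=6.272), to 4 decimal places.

Cross-section at t=0.392: each vertex is (1-t)·p0[i] + t·p1[i].
  v1: (1-0.392)·(3.23,0.55) + 0.392·(2.77,1.21) = (3.0497,0.8087)
  v2: (1-0.392)·(0.83,3.27) + 0.392·(0.42,3.48) = (0.6693,3.3523)
  v3: (1-0.392)·(-4.8,1.17) + 0.392·(-1.93,1.1) = (-3.6750,1.1426)
  v4: (1-0.392)·(-3.81,-2.85) + 0.392·(-2.14,-0.7) = (-3.1554,-2.0072)
  v5: (1-0.392)·(0.59,-3.1) + 0.392·(0.29,-2.36) = (0.4724,-2.8099)
  v6: (1-0.392)·(3.68,-2.77) + 0.392·(1.81,-0.88) = (2.9470,-2.0291)
Shoelace sum Σ(x_i·y_{i+1} − x_{i+1}·y_i):
  i=1: 3.0497·3.3523 − 0.6693·0.8087 = +9.6822 (running +9.6822)
  i=2: 0.6693·1.1426 − -3.6750·3.3523 = +13.0843 (running +22.7666)
  i=3: -3.6750·-2.0072 − -3.1554·1.1426 = +10.9816 (running +33.7481)
  i=4: -3.1554·-2.8099 − 0.4724·-2.0072 = +9.8145 (running +43.5627)
  i=5: 0.4724·-2.0291 − 2.9470·-2.8099 = +7.3222 (running +50.8848)
  i=6: 2.9470·0.8087 − 3.0497·-2.0291 = +8.5714 (running +59.4563)
Area = |Σ|/2 = |59.4563|/2 = 29.7281

Area at t=0.392: 29.7281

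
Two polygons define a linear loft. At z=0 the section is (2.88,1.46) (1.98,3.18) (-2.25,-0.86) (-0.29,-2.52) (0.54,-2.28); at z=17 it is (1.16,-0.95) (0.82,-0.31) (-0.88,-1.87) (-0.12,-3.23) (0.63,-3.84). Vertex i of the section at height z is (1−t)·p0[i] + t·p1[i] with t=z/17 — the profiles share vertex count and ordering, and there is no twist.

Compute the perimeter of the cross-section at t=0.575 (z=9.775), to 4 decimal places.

Perimeter at t=0.575: 11.3339

Cross-section at t=0.575: each vertex is (1-t)·p0[i] + t·p1[i].
  v1: (1-0.575)·(2.88,1.46) + 0.575·(1.16,-0.95) = (1.8910,0.0743)
  v2: (1-0.575)·(1.98,3.18) + 0.575·(0.82,-0.31) = (1.3130,1.1733)
  v3: (1-0.575)·(-2.25,-0.86) + 0.575·(-0.88,-1.87) = (-1.4623,-1.4407)
  v4: (1-0.575)·(-0.29,-2.52) + 0.575·(-0.12,-3.23) = (-0.1922,-2.9283)
  v5: (1-0.575)·(0.54,-2.28) + 0.575·(0.63,-3.84) = (0.5917,-3.1770)
Perimeter = Σ |v_{i+1} − v_i|:
  edge 1→2: √(-0.5780² + 1.0990²) = 1.2417 (running 1.2417)
  edge 2→3: √(-2.7752² + -2.6140²) = 3.8125 (running 5.0542)
  edge 3→4: √(1.2700² + -1.4875²) = 1.9559 (running 7.0101)
  edge 4→5: √(0.7840² + -0.2487²) = 0.8225 (running 7.8326)
  edge 5→1: √(1.2993² + 3.2512²) = 3.5012 (running 11.3339)
Perimeter = 11.3339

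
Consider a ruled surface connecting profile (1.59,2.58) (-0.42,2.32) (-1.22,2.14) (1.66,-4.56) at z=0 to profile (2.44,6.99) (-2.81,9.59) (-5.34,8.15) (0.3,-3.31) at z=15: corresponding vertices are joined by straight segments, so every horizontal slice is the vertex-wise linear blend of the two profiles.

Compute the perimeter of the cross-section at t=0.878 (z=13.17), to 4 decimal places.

Perimeter at t=0.878: 30.1954

Cross-section at t=0.878: each vertex is (1-t)·p0[i] + t·p1[i].
  v1: (1-0.878)·(1.59,2.58) + 0.878·(2.44,6.99) = (2.3363,6.4520)
  v2: (1-0.878)·(-0.42,2.32) + 0.878·(-2.81,9.59) = (-2.5184,8.7031)
  v3: (1-0.878)·(-1.22,2.14) + 0.878·(-5.34,8.15) = (-4.8374,7.4168)
  v4: (1-0.878)·(1.66,-4.56) + 0.878·(0.3,-3.31) = (0.4659,-3.4625)
Perimeter = Σ |v_{i+1} − v_i|:
  edge 1→2: √(-4.8547² + 2.2511²) = 5.3512 (running 5.3512)
  edge 2→3: √(-2.3189² + -1.2863²) = 2.6518 (running 8.0030)
  edge 3→4: √(5.3033² + -10.8793²) = 12.1030 (running 20.1061)
  edge 4→1: √(1.8704² + 9.9145²) = 10.0894 (running 30.1954)
Perimeter = 30.1954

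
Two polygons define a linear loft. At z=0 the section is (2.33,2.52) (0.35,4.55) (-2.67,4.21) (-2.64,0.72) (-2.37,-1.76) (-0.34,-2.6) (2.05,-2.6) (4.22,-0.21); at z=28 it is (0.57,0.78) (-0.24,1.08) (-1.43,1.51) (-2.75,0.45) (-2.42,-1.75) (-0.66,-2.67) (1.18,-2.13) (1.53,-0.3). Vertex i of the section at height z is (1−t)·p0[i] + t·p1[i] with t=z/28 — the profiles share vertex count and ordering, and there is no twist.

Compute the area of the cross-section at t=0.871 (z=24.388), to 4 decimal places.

Cross-section at t=0.871: each vertex is (1-t)·p0[i] + t·p1[i].
  v1: (1-0.871)·(2.33,2.52) + 0.871·(0.57,0.78) = (0.7970,1.0045)
  v2: (1-0.871)·(0.35,4.55) + 0.871·(-0.24,1.08) = (-0.1639,1.5276)
  v3: (1-0.871)·(-2.67,4.21) + 0.871·(-1.43,1.51) = (-1.5900,1.8583)
  v4: (1-0.871)·(-2.64,0.72) + 0.871·(-2.75,0.45) = (-2.7358,0.4848)
  v5: (1-0.871)·(-2.37,-1.76) + 0.871·(-2.42,-1.75) = (-2.4135,-1.7513)
  v6: (1-0.871)·(-0.34,-2.6) + 0.871·(-0.66,-2.67) = (-0.6187,-2.6610)
  v7: (1-0.871)·(2.05,-2.6) + 0.871·(1.18,-2.13) = (1.2922,-2.1906)
  v8: (1-0.871)·(4.22,-0.21) + 0.871·(1.53,-0.3) = (1.8770,-0.2884)
Shoelace sum Σ(x_i·y_{i+1} − x_{i+1}·y_i):
  i=1: 0.7970·1.5276 − -0.1639·1.0045 = +1.3822 (running +1.3822)
  i=2: -0.1639·1.8583 − -1.5900·1.5276 = +2.1243 (running +3.5065)
  i=3: -1.5900·0.4848 − -2.7358·1.8583 = +4.3131 (running +7.8196)
  i=4: -2.7358·-1.7513 − -2.4135·0.4848 = +5.9614 (running +13.7810)
  i=5: -2.4135·-2.6610 − -0.6187·-1.7513 = +5.3388 (running +19.1198)
  i=6: -0.6187·-2.1906 − 1.2922·-2.6610 = +4.7940 (running +23.9138)
  i=7: 1.2922·-0.2884 − 1.8770·-2.1906 = +3.7392 (running +27.6529)
  i=8: 1.8770·1.0045 − 0.7970·-0.2884 = +2.1152 (running +29.7682)
Area = |Σ|/2 = |29.7682|/2 = 14.8841

Area at t=0.871: 14.8841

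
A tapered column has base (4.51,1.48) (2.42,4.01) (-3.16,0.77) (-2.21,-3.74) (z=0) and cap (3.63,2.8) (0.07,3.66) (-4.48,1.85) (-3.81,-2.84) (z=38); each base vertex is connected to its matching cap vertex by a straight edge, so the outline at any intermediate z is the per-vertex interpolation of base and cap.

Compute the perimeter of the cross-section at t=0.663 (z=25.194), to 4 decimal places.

Perimeter at t=0.663: 22.5350

Cross-section at t=0.663: each vertex is (1-t)·p0[i] + t·p1[i].
  v1: (1-0.663)·(4.51,1.48) + 0.663·(3.63,2.8) = (3.9266,2.3552)
  v2: (1-0.663)·(2.42,4.01) + 0.663·(0.07,3.66) = (0.8619,3.7780)
  v3: (1-0.663)·(-3.16,0.77) + 0.663·(-4.48,1.85) = (-4.0352,1.4860)
  v4: (1-0.663)·(-2.21,-3.74) + 0.663·(-3.81,-2.84) = (-3.2708,-3.1433)
Perimeter = Σ |v_{i+1} − v_i|:
  edge 1→2: √(-3.0646² + 1.4228²) = 3.3788 (running 3.3788)
  edge 2→3: √(-4.8971² + -2.2919²) = 5.4069 (running 8.7857)
  edge 3→4: √(0.7644² + -4.6293²) = 4.6920 (running 13.4777)
  edge 4→1: √(7.1974² + 5.4985²) = 9.0573 (running 22.5350)
Perimeter = 22.5350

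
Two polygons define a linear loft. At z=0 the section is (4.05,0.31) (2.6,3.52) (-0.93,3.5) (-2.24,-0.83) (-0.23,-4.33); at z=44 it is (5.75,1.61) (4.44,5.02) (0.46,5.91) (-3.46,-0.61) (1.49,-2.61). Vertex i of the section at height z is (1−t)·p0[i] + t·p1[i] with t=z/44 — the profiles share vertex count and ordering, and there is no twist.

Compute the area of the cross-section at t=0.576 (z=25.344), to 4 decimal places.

Cross-section at t=0.576: each vertex is (1-t)·p0[i] + t·p1[i].
  v1: (1-0.576)·(4.05,0.31) + 0.576·(5.75,1.61) = (5.0292,1.0588)
  v2: (1-0.576)·(2.6,3.52) + 0.576·(4.44,5.02) = (3.6598,4.3840)
  v3: (1-0.576)·(-0.93,3.5) + 0.576·(0.46,5.91) = (-0.1294,4.8882)
  v4: (1-0.576)·(-2.24,-0.83) + 0.576·(-3.46,-0.61) = (-2.9427,-0.7033)
  v5: (1-0.576)·(-0.23,-4.33) + 0.576·(1.49,-2.61) = (0.7607,-3.3393)
Shoelace sum Σ(x_i·y_{i+1} − x_{i+1}·y_i):
  i=1: 5.0292·4.3840 − 3.6598·1.0588 = +18.1730 (running +18.1730)
  i=2: 3.6598·4.8882 − -0.1294·4.3840 = +18.4570 (running +36.6300)
  i=3: -0.1294·-0.7033 − -2.9427·4.8882 = +14.4755 (running +51.1054)
  i=4: -2.9427·-3.3393 − 0.7607·-0.7033 = +10.3616 (running +61.4670)
  i=5: 0.7607·1.0588 − 5.0292·-3.3393 = +17.5994 (running +79.0664)
Area = |Σ|/2 = |79.0664|/2 = 39.5332

Area at t=0.576: 39.5332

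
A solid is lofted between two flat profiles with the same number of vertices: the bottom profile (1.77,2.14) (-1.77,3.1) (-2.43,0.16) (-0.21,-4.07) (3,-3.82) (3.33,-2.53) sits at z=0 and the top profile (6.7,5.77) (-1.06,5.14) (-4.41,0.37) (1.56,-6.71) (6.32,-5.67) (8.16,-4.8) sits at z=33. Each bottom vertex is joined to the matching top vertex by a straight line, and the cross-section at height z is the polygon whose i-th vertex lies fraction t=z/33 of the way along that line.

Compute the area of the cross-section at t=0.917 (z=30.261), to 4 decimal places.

Area at t=0.917: 101.4838

Cross-section at t=0.917: each vertex is (1-t)·p0[i] + t·p1[i].
  v1: (1-0.917)·(1.77,2.14) + 0.917·(6.7,5.77) = (6.2908,5.4687)
  v2: (1-0.917)·(-1.77,3.1) + 0.917·(-1.06,5.14) = (-1.1189,4.9707)
  v3: (1-0.917)·(-2.43,0.16) + 0.917·(-4.41,0.37) = (-4.2457,0.3526)
  v4: (1-0.917)·(-0.21,-4.07) + 0.917·(1.56,-6.71) = (1.4131,-6.4909)
  v5: (1-0.917)·(3,-3.82) + 0.917·(6.32,-5.67) = (6.0444,-5.5164)
  v6: (1-0.917)·(3.33,-2.53) + 0.917·(8.16,-4.8) = (7.7591,-4.6116)
Shoelace sum Σ(x_i·y_{i+1} − x_{i+1}·y_i):
  i=1: 6.2908·4.9707 − -1.1189·5.4687 = +37.3887 (running +37.3887)
  i=2: -1.1189·0.3526 − -4.2457·4.9707 = +20.7093 (running +58.0980)
  i=3: -4.2457·-6.4909 − 1.4131·0.3526 = +27.0599 (running +85.1579)
  i=4: 1.4131·-5.5164 − 6.0444·-6.4909 = +31.4385 (running +116.5964)
  i=5: 6.0444·-4.6116 − 7.7591·-5.5164 = +14.9283 (running +131.5246)
  i=6: 7.7591·5.4687 − 6.2908·-4.6116 = +71.4430 (running +202.9676)
Area = |Σ|/2 = |202.9676|/2 = 101.4838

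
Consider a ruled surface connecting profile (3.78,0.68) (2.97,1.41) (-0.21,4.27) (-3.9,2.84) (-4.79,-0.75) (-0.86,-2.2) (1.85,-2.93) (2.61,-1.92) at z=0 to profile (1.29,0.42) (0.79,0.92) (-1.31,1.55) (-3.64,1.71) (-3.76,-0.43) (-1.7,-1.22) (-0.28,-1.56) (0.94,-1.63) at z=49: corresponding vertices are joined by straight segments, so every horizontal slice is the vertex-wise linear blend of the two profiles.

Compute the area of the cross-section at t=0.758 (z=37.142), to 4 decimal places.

Area at t=0.758: 17.7633

Cross-section at t=0.758: each vertex is (1-t)·p0[i] + t·p1[i].
  v1: (1-0.758)·(3.78,0.68) + 0.758·(1.29,0.42) = (1.8926,0.4829)
  v2: (1-0.758)·(2.97,1.41) + 0.758·(0.79,0.92) = (1.3176,1.0386)
  v3: (1-0.758)·(-0.21,4.27) + 0.758·(-1.31,1.55) = (-1.0438,2.2082)
  v4: (1-0.758)·(-3.9,2.84) + 0.758·(-3.64,1.71) = (-3.7029,1.9835)
  v5: (1-0.758)·(-4.79,-0.75) + 0.758·(-3.76,-0.43) = (-4.0093,-0.5074)
  v6: (1-0.758)·(-0.86,-2.2) + 0.758·(-1.7,-1.22) = (-1.4967,-1.4572)
  v7: (1-0.758)·(1.85,-2.93) + 0.758·(-0.28,-1.56) = (0.2355,-1.8915)
  v8: (1-0.758)·(2.61,-1.92) + 0.758·(0.94,-1.63) = (1.3441,-1.7002)
Shoelace sum Σ(x_i·y_{i+1} − x_{i+1}·y_i):
  i=1: 1.8926·1.0386 − 1.3176·0.4829 = +1.3293 (running +1.3293)
  i=2: 1.3176·2.2082 − -1.0438·1.0386 = +3.9936 (running +5.3229)
  i=3: -1.0438·1.9835 − -3.7029·2.2082 = +6.1066 (running +11.4295)
  i=4: -3.7029·-0.5074 − -4.0093·1.9835 = +9.8312 (running +21.2607)
  i=5: -4.0093·-1.4572 − -1.4967·-0.5074 = +5.0826 (running +26.3433)
  i=6: -1.4967·-1.8915 − 0.2355·-1.4572 = +3.1742 (running +29.5175)
  i=7: 0.2355·-1.7002 − 1.3441·-1.8915 = +2.1422 (running +31.6597)
  i=8: 1.3441·0.4829 − 1.8926·-1.7002 = +3.8668 (running +35.5266)
Area = |Σ|/2 = |35.5266|/2 = 17.7633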